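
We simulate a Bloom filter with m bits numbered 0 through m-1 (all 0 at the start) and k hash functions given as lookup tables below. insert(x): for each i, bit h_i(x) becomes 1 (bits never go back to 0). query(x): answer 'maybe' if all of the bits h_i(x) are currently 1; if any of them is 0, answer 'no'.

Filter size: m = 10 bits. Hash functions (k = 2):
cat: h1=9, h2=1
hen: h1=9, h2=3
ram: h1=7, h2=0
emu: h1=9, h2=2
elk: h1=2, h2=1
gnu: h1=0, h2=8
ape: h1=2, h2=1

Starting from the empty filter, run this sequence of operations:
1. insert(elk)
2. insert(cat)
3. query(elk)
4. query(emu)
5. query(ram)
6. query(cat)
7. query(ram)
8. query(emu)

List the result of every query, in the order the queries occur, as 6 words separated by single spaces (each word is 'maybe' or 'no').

Answer: maybe maybe no maybe no maybe

Derivation:
Start: bits=0000000000
Op 1: insert elk -> sets bits 1 2 -> bits=0110000000
Op 2: insert cat -> sets bits 1 9 -> bits=0110000001
Op 3: query elk -> checks bit1=1, bit2=1 (all 1) -> maybe
Op 4: query emu -> checks bit2=1, bit9=1 (all 1) -> maybe
Op 5: query ram -> checks bit0=0, bit7=0 (has a 0) -> no
Op 6: query cat -> checks bit1=1, bit9=1 (all 1) -> maybe
Op 7: query ram -> checks bit0=0, bit7=0 (has a 0) -> no
Op 8: query emu -> checks bit2=1, bit9=1 (all 1) -> maybe
Query results in order: maybe maybe no maybe no maybe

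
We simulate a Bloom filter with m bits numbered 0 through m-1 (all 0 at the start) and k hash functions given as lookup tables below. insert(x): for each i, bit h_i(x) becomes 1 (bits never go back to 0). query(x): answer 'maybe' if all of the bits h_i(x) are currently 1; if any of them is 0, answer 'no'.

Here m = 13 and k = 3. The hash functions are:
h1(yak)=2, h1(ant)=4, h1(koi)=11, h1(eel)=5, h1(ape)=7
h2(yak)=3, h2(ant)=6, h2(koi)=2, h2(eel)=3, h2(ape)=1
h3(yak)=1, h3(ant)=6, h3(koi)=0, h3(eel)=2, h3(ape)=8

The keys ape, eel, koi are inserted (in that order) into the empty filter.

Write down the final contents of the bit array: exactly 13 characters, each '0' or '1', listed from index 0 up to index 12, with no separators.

Start: bits=0000000000000
After insert 'ape': sets bits 1 7 8 -> bits=0100000110000
After insert 'eel': sets bits 2 3 5 -> bits=0111010110000
After insert 'koi': sets bits 0 2 11 -> bits=1111010110010

Answer: 1111010110010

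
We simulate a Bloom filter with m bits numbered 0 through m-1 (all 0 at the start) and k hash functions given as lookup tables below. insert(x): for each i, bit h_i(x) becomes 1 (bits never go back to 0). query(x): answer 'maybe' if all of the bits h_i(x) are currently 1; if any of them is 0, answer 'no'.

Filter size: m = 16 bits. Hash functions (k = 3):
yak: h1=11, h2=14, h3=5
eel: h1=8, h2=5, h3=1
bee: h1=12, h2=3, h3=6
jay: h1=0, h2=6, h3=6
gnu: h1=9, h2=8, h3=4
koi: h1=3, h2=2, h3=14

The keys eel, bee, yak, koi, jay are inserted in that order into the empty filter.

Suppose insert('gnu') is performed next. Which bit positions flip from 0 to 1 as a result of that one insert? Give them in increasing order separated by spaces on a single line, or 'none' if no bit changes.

Answer: 4 9

Derivation:
Start: bits=0000000000000000
After insert 'eel': sets bits 1 5 8 -> bits=0100010010000000
After insert 'bee': sets bits 3 6 12 -> bits=0101011010001000
After insert 'yak': sets bits 5 11 14 -> bits=0101011010011010
After insert 'koi': sets bits 2 3 14 -> bits=0111011010011010
After insert 'jay': sets bits 0 6 -> bits=1111011010011010
insert 'gnu' would touch bits 4 8 9; currently bit4=0, bit8=1, bit9=0
Bits that are 0 among those (would change 0->1): 4 9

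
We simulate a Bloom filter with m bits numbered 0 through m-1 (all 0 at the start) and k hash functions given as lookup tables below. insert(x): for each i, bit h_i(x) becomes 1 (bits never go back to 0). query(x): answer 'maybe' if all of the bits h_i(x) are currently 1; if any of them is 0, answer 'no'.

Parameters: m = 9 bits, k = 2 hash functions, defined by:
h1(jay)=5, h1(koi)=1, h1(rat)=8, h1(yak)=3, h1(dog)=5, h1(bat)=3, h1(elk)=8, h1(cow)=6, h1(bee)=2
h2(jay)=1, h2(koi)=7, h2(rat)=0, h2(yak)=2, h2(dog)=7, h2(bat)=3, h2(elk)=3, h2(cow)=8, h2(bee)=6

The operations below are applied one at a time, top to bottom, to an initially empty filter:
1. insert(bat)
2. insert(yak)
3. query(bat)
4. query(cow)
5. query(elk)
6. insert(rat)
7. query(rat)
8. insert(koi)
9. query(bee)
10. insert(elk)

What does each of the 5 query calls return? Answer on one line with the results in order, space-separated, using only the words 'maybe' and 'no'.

Start: bits=000000000
Op 1: insert bat -> sets bits 3 -> bits=000100000
Op 2: insert yak -> sets bits 2 3 -> bits=001100000
Op 3: query bat -> checks bit3=1 (all 1) -> maybe
Op 4: query cow -> checks bit6=0, bit8=0 (has a 0) -> no
Op 5: query elk -> checks bit3=1, bit8=0 (has a 0) -> no
Op 6: insert rat -> sets bits 0 8 -> bits=101100001
Op 7: query rat -> checks bit0=1, bit8=1 (all 1) -> maybe
Op 8: insert koi -> sets bits 1 7 -> bits=111100011
Op 9: query bee -> checks bit2=1, bit6=0 (has a 0) -> no
Op 10: insert elk -> sets bits 3 8 -> bits=111100011
Query results in order: maybe no no maybe no

Answer: maybe no no maybe no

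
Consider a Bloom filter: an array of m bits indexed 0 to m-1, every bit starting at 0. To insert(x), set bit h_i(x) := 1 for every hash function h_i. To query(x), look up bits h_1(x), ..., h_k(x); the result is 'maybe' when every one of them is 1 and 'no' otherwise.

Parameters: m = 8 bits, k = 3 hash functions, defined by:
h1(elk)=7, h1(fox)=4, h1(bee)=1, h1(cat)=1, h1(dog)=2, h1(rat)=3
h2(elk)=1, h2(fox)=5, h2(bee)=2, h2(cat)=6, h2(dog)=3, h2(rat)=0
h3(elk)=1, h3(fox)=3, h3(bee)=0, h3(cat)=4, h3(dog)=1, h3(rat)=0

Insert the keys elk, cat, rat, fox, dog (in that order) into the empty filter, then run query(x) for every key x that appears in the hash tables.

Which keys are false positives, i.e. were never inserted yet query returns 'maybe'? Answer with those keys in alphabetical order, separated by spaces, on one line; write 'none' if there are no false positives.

Answer: bee

Derivation:
Start: bits=00000000
After insert 'elk': sets bits 1 7 -> bits=01000001
After insert 'cat': sets bits 1 4 6 -> bits=01001011
After insert 'rat': sets bits 0 3 -> bits=11011011
After insert 'fox': sets bits 3 4 5 -> bits=11011111
After insert 'dog': sets bits 1 2 3 -> bits=11111111
Not inserted: bee — query each against bits=11111111:
query bee: checks bit0=1, bit1=1, bit2=1 (all 1) -> maybe => FALSE POSITIVE
False positives (alphabetical): bee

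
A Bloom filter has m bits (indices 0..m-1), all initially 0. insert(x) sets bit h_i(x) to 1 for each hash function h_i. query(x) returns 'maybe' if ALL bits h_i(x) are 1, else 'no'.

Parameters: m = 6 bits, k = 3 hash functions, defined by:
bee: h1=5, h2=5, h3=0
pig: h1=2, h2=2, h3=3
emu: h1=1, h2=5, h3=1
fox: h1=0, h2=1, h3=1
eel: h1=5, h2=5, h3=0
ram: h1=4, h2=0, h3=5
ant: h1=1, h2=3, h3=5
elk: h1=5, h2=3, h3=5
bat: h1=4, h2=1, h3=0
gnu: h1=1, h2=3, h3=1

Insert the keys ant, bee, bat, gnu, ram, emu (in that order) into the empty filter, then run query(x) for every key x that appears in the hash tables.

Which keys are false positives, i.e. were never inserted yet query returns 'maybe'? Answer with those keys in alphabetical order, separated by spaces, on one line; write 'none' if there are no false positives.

Answer: eel elk fox

Derivation:
Start: bits=000000
After insert 'ant': sets bits 1 3 5 -> bits=010101
After insert 'bee': sets bits 0 5 -> bits=110101
After insert 'bat': sets bits 0 1 4 -> bits=110111
After insert 'gnu': sets bits 1 3 -> bits=110111
After insert 'ram': sets bits 0 4 5 -> bits=110111
After insert 'emu': sets bits 1 5 -> bits=110111
Not inserted: eel elk fox pig — query each against bits=110111:
query eel: checks bit0=1, bit5=1 (all 1) -> maybe => FALSE POSITIVE
query elk: checks bit3=1, bit5=1 (all 1) -> maybe => FALSE POSITIVE
query fox: checks bit0=1, bit1=1 (all 1) -> maybe => FALSE POSITIVE
query pig: checks bit2=0, bit3=1 (has a 0) -> no => not a false positive
False positives (alphabetical): eel elk fox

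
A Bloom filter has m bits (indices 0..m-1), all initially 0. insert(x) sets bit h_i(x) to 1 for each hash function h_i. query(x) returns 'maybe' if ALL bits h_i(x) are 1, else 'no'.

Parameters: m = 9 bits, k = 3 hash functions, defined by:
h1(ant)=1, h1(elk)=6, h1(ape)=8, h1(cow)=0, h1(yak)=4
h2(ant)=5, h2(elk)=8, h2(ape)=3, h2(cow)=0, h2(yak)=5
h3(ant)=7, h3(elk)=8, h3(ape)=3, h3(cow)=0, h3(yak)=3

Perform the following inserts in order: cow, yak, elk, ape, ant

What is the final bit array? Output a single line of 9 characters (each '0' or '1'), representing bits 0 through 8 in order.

Start: bits=000000000
After insert 'cow': sets bits 0 -> bits=100000000
After insert 'yak': sets bits 3 4 5 -> bits=100111000
After insert 'elk': sets bits 6 8 -> bits=100111101
After insert 'ape': sets bits 3 8 -> bits=100111101
After insert 'ant': sets bits 1 5 7 -> bits=110111111

Answer: 110111111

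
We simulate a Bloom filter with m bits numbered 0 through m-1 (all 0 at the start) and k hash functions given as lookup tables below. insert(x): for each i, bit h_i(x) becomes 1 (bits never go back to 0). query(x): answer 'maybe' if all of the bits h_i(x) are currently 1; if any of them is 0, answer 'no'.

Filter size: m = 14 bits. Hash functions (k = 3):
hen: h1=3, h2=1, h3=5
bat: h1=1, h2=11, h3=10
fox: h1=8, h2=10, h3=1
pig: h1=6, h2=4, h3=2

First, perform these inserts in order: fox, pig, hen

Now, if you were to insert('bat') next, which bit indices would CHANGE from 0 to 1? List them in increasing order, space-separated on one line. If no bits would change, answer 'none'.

Answer: 11

Derivation:
Start: bits=00000000000000
After insert 'fox': sets bits 1 8 10 -> bits=01000000101000
After insert 'pig': sets bits 2 4 6 -> bits=01101010101000
After insert 'hen': sets bits 1 3 5 -> bits=01111110101000
insert 'bat' would touch bits 1 10 11; currently bit1=1, bit10=1, bit11=0
Bits that are 0 among those (would change 0->1): 11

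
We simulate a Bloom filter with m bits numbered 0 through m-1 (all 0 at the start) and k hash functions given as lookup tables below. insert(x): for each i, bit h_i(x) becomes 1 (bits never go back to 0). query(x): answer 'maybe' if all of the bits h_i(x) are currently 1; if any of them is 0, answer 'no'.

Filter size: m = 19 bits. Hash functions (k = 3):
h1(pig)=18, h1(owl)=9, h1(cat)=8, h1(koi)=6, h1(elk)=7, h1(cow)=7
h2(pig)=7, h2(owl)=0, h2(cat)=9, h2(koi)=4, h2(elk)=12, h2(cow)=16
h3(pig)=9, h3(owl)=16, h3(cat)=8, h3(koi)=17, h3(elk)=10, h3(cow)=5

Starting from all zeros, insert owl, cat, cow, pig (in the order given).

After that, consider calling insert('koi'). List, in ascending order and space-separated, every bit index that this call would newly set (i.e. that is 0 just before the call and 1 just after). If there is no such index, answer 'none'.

Start: bits=0000000000000000000
After insert 'owl': sets bits 0 9 16 -> bits=1000000001000000100
After insert 'cat': sets bits 8 9 -> bits=1000000011000000100
After insert 'cow': sets bits 5 7 16 -> bits=1000010111000000100
After insert 'pig': sets bits 7 9 18 -> bits=1000010111000000101
insert 'koi' would touch bits 4 6 17; currently bit4=0, bit6=0, bit17=0
Bits that are 0 among those (would change 0->1): 4 6 17

Answer: 4 6 17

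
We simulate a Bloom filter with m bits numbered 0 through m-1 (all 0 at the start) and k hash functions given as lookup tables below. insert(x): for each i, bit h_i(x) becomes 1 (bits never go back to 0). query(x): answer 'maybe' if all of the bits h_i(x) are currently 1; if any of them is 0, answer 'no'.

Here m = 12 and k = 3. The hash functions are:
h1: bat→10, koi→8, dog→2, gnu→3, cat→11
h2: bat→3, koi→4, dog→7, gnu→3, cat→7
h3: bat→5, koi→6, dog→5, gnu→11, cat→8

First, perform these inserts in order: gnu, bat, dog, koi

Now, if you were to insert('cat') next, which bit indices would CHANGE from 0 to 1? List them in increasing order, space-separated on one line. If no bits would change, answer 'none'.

Answer: none

Derivation:
Start: bits=000000000000
After insert 'gnu': sets bits 3 11 -> bits=000100000001
After insert 'bat': sets bits 3 5 10 -> bits=000101000011
After insert 'dog': sets bits 2 5 7 -> bits=001101010011
After insert 'koi': sets bits 4 6 8 -> bits=001111111011
insert 'cat' would touch bits 7 8 11; currently bit7=1, bit8=1, bit11=1
Bits that are 0 among those (would change 0->1): none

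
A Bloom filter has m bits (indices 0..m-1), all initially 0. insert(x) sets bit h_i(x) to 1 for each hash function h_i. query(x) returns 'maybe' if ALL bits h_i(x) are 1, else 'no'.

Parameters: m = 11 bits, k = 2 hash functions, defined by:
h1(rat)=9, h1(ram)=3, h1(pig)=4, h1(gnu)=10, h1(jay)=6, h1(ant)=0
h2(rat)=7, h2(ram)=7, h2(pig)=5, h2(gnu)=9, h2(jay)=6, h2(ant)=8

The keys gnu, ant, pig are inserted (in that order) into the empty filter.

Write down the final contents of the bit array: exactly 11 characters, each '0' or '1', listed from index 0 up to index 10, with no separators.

Answer: 10001100111

Derivation:
Start: bits=00000000000
After insert 'gnu': sets bits 9 10 -> bits=00000000011
After insert 'ant': sets bits 0 8 -> bits=10000000111
After insert 'pig': sets bits 4 5 -> bits=10001100111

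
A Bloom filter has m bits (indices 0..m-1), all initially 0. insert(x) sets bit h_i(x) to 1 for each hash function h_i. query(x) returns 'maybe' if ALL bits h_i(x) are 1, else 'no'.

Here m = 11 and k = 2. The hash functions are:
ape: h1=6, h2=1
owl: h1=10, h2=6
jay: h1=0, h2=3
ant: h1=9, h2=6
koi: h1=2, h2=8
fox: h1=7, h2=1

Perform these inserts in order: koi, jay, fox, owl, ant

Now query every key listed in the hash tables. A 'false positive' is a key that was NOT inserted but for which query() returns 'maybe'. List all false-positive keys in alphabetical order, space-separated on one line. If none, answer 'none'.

Answer: ape

Derivation:
Start: bits=00000000000
After insert 'koi': sets bits 2 8 -> bits=00100000100
After insert 'jay': sets bits 0 3 -> bits=10110000100
After insert 'fox': sets bits 1 7 -> bits=11110001100
After insert 'owl': sets bits 6 10 -> bits=11110011101
After insert 'ant': sets bits 6 9 -> bits=11110011111
Not inserted: ape — query each against bits=11110011111:
query ape: checks bit1=1, bit6=1 (all 1) -> maybe => FALSE POSITIVE
False positives (alphabetical): ape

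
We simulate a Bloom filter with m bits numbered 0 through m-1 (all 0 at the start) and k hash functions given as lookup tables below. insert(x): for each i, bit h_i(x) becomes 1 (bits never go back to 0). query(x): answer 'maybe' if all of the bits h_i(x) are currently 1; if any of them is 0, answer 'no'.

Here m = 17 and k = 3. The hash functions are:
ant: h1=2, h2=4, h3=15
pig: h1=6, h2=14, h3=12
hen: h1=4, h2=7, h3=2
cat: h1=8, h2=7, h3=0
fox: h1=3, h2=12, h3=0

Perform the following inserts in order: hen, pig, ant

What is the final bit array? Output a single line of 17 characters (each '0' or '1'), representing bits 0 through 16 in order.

Start: bits=00000000000000000
After insert 'hen': sets bits 2 4 7 -> bits=00101001000000000
After insert 'pig': sets bits 6 12 14 -> bits=00101011000010100
After insert 'ant': sets bits 2 4 15 -> bits=00101011000010110

Answer: 00101011000010110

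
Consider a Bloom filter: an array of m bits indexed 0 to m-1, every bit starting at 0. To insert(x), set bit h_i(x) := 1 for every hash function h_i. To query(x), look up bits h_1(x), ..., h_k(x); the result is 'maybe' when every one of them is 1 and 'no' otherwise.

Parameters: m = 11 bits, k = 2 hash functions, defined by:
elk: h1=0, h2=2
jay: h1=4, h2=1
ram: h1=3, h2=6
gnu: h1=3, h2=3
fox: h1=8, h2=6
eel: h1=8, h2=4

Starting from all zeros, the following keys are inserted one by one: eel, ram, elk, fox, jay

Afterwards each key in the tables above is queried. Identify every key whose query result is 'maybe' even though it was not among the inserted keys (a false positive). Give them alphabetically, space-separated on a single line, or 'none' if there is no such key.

Answer: gnu

Derivation:
Start: bits=00000000000
After insert 'eel': sets bits 4 8 -> bits=00001000100
After insert 'ram': sets bits 3 6 -> bits=00011010100
After insert 'elk': sets bits 0 2 -> bits=10111010100
After insert 'fox': sets bits 6 8 -> bits=10111010100
After insert 'jay': sets bits 1 4 -> bits=11111010100
Not inserted: gnu — query each against bits=11111010100:
query gnu: checks bit3=1 (all 1) -> maybe => FALSE POSITIVE
False positives (alphabetical): gnu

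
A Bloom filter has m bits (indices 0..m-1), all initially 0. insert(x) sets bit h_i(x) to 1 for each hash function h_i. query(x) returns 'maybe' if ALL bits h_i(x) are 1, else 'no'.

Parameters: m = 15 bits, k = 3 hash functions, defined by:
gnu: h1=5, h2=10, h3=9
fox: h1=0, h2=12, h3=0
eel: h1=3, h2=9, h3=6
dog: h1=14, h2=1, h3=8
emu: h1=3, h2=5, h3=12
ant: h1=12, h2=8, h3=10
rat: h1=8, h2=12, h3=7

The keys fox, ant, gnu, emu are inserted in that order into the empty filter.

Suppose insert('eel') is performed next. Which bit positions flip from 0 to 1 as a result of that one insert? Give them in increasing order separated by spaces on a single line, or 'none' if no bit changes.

Start: bits=000000000000000
After insert 'fox': sets bits 0 12 -> bits=100000000000100
After insert 'ant': sets bits 8 10 12 -> bits=100000001010100
After insert 'gnu': sets bits 5 9 10 -> bits=100001001110100
After insert 'emu': sets bits 3 5 12 -> bits=100101001110100
insert 'eel' would touch bits 3 6 9; currently bit3=1, bit6=0, bit9=1
Bits that are 0 among those (would change 0->1): 6

Answer: 6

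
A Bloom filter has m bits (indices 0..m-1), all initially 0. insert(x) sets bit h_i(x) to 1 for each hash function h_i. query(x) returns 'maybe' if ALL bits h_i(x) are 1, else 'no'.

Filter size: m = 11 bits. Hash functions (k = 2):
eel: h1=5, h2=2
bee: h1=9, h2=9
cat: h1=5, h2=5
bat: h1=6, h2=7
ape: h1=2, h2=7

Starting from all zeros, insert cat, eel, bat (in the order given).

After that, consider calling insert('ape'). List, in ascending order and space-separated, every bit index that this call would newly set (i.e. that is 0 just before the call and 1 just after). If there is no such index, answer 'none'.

Start: bits=00000000000
After insert 'cat': sets bits 5 -> bits=00000100000
After insert 'eel': sets bits 2 5 -> bits=00100100000
After insert 'bat': sets bits 6 7 -> bits=00100111000
insert 'ape' would touch bits 2 7; currently bit2=1, bit7=1
Bits that are 0 among those (would change 0->1): none

Answer: none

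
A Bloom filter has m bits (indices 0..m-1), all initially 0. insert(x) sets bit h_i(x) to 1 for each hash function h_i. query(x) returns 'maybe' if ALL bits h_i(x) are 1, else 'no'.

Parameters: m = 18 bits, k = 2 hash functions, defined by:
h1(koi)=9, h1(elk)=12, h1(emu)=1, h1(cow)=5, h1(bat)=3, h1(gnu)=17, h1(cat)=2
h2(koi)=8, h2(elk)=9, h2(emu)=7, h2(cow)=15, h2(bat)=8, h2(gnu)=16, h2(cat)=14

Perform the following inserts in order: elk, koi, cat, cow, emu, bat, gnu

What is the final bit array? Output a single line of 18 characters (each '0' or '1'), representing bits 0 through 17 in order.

Answer: 011101011100101111

Derivation:
Start: bits=000000000000000000
After insert 'elk': sets bits 9 12 -> bits=000000000100100000
After insert 'koi': sets bits 8 9 -> bits=000000001100100000
After insert 'cat': sets bits 2 14 -> bits=001000001100101000
After insert 'cow': sets bits 5 15 -> bits=001001001100101100
After insert 'emu': sets bits 1 7 -> bits=011001011100101100
After insert 'bat': sets bits 3 8 -> bits=011101011100101100
After insert 'gnu': sets bits 16 17 -> bits=011101011100101111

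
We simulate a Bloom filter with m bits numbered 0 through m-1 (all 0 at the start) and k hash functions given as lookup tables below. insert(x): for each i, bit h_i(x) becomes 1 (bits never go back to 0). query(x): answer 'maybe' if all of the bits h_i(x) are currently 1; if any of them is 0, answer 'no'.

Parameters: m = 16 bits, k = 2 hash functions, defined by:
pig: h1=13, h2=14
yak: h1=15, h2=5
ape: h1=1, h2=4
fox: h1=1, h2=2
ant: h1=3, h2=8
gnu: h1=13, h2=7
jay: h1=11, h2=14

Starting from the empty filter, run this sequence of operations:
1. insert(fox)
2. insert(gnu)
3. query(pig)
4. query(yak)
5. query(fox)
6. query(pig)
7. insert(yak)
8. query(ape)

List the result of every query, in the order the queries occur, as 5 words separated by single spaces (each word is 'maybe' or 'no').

Start: bits=0000000000000000
Op 1: insert fox -> sets bits 1 2 -> bits=0110000000000000
Op 2: insert gnu -> sets bits 7 13 -> bits=0110000100000100
Op 3: query pig -> checks bit13=1, bit14=0 (has a 0) -> no
Op 4: query yak -> checks bit5=0, bit15=0 (has a 0) -> no
Op 5: query fox -> checks bit1=1, bit2=1 (all 1) -> maybe
Op 6: query pig -> checks bit13=1, bit14=0 (has a 0) -> no
Op 7: insert yak -> sets bits 5 15 -> bits=0110010100000101
Op 8: query ape -> checks bit1=1, bit4=0 (has a 0) -> no
Query results in order: no no maybe no no

Answer: no no maybe no no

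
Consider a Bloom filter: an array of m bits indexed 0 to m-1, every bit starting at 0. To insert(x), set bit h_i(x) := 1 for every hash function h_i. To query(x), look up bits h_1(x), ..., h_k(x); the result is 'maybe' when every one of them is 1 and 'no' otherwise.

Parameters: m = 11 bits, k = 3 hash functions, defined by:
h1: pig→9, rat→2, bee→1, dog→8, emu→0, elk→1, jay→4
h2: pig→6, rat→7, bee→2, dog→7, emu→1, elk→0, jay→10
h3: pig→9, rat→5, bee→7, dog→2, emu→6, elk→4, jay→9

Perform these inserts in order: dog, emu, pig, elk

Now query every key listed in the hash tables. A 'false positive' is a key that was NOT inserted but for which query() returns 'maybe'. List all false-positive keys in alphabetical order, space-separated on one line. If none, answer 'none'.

Answer: bee

Derivation:
Start: bits=00000000000
After insert 'dog': sets bits 2 7 8 -> bits=00100001100
After insert 'emu': sets bits 0 1 6 -> bits=11100011100
After insert 'pig': sets bits 6 9 -> bits=11100011110
After insert 'elk': sets bits 0 1 4 -> bits=11101011110
Not inserted: bee jay rat — query each against bits=11101011110:
query bee: checks bit1=1, bit2=1, bit7=1 (all 1) -> maybe => FALSE POSITIVE
query jay: checks bit4=1, bit9=1, bit10=0 (has a 0) -> no => not a false positive
query rat: checks bit2=1, bit5=0, bit7=1 (has a 0) -> no => not a false positive
False positives (alphabetical): bee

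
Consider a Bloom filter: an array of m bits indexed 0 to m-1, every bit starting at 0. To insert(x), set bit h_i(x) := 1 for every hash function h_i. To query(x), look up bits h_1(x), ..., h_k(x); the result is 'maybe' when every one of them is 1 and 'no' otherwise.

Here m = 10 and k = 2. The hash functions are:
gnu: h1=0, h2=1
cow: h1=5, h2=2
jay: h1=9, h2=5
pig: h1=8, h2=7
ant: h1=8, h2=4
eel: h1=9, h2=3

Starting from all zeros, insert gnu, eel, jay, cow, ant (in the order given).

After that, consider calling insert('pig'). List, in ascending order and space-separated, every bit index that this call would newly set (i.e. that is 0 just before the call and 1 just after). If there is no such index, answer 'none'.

Answer: 7

Derivation:
Start: bits=0000000000
After insert 'gnu': sets bits 0 1 -> bits=1100000000
After insert 'eel': sets bits 3 9 -> bits=1101000001
After insert 'jay': sets bits 5 9 -> bits=1101010001
After insert 'cow': sets bits 2 5 -> bits=1111010001
After insert 'ant': sets bits 4 8 -> bits=1111110011
insert 'pig' would touch bits 7 8; currently bit7=0, bit8=1
Bits that are 0 among those (would change 0->1): 7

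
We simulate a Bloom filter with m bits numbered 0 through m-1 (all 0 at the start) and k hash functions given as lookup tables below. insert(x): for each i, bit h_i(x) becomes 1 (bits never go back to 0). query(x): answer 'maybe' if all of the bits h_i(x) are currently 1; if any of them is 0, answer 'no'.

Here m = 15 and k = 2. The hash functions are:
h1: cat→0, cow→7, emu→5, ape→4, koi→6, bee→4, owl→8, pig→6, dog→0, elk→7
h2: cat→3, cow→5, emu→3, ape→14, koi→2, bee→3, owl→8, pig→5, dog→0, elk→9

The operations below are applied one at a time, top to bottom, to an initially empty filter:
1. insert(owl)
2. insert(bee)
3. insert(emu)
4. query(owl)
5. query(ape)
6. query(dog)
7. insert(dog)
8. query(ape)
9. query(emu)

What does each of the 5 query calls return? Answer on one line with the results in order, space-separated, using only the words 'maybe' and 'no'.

Start: bits=000000000000000
Op 1: insert owl -> sets bits 8 -> bits=000000001000000
Op 2: insert bee -> sets bits 3 4 -> bits=000110001000000
Op 3: insert emu -> sets bits 3 5 -> bits=000111001000000
Op 4: query owl -> checks bit8=1 (all 1) -> maybe
Op 5: query ape -> checks bit4=1, bit14=0 (has a 0) -> no
Op 6: query dog -> checks bit0=0 (has a 0) -> no
Op 7: insert dog -> sets bits 0 -> bits=100111001000000
Op 8: query ape -> checks bit4=1, bit14=0 (has a 0) -> no
Op 9: query emu -> checks bit3=1, bit5=1 (all 1) -> maybe
Query results in order: maybe no no no maybe

Answer: maybe no no no maybe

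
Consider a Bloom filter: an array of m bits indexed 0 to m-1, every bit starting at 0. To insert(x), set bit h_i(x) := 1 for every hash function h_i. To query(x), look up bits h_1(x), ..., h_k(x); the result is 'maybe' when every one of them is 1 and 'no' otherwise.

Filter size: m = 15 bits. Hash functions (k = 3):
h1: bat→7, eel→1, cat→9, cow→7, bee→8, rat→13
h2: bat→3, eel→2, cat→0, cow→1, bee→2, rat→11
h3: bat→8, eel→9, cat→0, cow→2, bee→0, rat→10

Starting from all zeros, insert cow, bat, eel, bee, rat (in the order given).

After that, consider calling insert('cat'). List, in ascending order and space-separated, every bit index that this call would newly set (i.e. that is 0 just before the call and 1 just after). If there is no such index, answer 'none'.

Start: bits=000000000000000
After insert 'cow': sets bits 1 2 7 -> bits=011000010000000
After insert 'bat': sets bits 3 7 8 -> bits=011100011000000
After insert 'eel': sets bits 1 2 9 -> bits=011100011100000
After insert 'bee': sets bits 0 2 8 -> bits=111100011100000
After insert 'rat': sets bits 10 11 13 -> bits=111100011111010
insert 'cat' would touch bits 0 9; currently bit0=1, bit9=1
Bits that are 0 among those (would change 0->1): none

Answer: none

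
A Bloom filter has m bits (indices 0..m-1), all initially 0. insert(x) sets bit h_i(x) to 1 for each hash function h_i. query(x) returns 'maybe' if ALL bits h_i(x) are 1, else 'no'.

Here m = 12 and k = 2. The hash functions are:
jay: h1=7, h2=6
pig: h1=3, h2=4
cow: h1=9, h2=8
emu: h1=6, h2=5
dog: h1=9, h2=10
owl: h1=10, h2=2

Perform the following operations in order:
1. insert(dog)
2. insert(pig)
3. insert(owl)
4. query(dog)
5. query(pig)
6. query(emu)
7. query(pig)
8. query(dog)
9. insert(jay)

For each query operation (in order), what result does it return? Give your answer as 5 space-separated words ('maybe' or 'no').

Answer: maybe maybe no maybe maybe

Derivation:
Start: bits=000000000000
Op 1: insert dog -> sets bits 9 10 -> bits=000000000110
Op 2: insert pig -> sets bits 3 4 -> bits=000110000110
Op 3: insert owl -> sets bits 2 10 -> bits=001110000110
Op 4: query dog -> checks bit9=1, bit10=1 (all 1) -> maybe
Op 5: query pig -> checks bit3=1, bit4=1 (all 1) -> maybe
Op 6: query emu -> checks bit5=0, bit6=0 (has a 0) -> no
Op 7: query pig -> checks bit3=1, bit4=1 (all 1) -> maybe
Op 8: query dog -> checks bit9=1, bit10=1 (all 1) -> maybe
Op 9: insert jay -> sets bits 6 7 -> bits=001110110110
Query results in order: maybe maybe no maybe maybe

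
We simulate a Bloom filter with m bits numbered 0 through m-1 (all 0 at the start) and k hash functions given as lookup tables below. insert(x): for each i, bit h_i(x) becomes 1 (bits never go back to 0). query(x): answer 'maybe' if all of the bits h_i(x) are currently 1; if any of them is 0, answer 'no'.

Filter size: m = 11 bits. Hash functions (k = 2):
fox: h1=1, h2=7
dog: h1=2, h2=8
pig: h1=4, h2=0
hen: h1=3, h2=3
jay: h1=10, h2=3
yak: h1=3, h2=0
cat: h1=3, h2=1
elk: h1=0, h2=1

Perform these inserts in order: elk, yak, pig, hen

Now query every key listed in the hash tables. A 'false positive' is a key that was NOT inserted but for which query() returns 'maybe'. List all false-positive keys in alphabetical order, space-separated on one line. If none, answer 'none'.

Start: bits=00000000000
After insert 'elk': sets bits 0 1 -> bits=11000000000
After insert 'yak': sets bits 0 3 -> bits=11010000000
After insert 'pig': sets bits 0 4 -> bits=11011000000
After insert 'hen': sets bits 3 -> bits=11011000000
Not inserted: cat dog fox jay — query each against bits=11011000000:
query cat: checks bit1=1, bit3=1 (all 1) -> maybe => FALSE POSITIVE
query dog: checks bit2=0, bit8=0 (has a 0) -> no => not a false positive
query fox: checks bit1=1, bit7=0 (has a 0) -> no => not a false positive
query jay: checks bit3=1, bit10=0 (has a 0) -> no => not a false positive
False positives (alphabetical): cat

Answer: cat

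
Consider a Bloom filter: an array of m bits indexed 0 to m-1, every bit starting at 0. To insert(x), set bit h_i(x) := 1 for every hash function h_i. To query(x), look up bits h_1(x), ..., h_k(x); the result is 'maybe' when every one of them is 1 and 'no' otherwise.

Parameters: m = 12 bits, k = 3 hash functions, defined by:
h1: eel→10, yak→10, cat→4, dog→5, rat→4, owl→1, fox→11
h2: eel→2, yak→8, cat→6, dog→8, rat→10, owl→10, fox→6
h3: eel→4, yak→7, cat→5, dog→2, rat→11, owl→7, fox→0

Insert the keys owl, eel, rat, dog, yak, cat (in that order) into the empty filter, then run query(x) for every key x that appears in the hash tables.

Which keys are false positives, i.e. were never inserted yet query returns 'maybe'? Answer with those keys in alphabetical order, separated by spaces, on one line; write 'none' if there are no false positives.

Answer: none

Derivation:
Start: bits=000000000000
After insert 'owl': sets bits 1 7 10 -> bits=010000010010
After insert 'eel': sets bits 2 4 10 -> bits=011010010010
After insert 'rat': sets bits 4 10 11 -> bits=011010010011
After insert 'dog': sets bits 2 5 8 -> bits=011011011011
After insert 'yak': sets bits 7 8 10 -> bits=011011011011
After insert 'cat': sets bits 4 5 6 -> bits=011011111011
Not inserted: fox — query each against bits=011011111011:
query fox: checks bit0=0, bit6=1, bit11=1 (has a 0) -> no => not a false positive
False positives (alphabetical): none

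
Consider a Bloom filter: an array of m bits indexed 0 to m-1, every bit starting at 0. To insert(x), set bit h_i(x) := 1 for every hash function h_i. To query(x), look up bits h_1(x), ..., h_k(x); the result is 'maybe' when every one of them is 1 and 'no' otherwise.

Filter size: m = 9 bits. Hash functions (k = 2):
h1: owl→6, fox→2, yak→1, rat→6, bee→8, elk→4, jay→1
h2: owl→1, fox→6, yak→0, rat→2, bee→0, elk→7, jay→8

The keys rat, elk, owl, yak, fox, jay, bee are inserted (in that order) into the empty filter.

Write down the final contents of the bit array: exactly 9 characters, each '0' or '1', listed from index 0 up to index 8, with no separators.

Answer: 111010111

Derivation:
Start: bits=000000000
After insert 'rat': sets bits 2 6 -> bits=001000100
After insert 'elk': sets bits 4 7 -> bits=001010110
After insert 'owl': sets bits 1 6 -> bits=011010110
After insert 'yak': sets bits 0 1 -> bits=111010110
After insert 'fox': sets bits 2 6 -> bits=111010110
After insert 'jay': sets bits 1 8 -> bits=111010111
After insert 'bee': sets bits 0 8 -> bits=111010111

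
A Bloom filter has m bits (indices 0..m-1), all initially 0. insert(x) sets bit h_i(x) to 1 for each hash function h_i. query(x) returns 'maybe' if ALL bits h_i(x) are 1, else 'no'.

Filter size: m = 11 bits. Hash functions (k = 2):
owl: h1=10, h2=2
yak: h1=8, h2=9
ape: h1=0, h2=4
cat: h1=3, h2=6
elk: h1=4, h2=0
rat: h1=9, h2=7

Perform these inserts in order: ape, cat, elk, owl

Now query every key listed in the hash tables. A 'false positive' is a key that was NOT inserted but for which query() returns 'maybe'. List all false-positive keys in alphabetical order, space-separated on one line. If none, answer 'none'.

Answer: none

Derivation:
Start: bits=00000000000
After insert 'ape': sets bits 0 4 -> bits=10001000000
After insert 'cat': sets bits 3 6 -> bits=10011010000
After insert 'elk': sets bits 0 4 -> bits=10011010000
After insert 'owl': sets bits 2 10 -> bits=10111010001
Not inserted: rat yak — query each against bits=10111010001:
query rat: checks bit7=0, bit9=0 (has a 0) -> no => not a false positive
query yak: checks bit8=0, bit9=0 (has a 0) -> no => not a false positive
False positives (alphabetical): none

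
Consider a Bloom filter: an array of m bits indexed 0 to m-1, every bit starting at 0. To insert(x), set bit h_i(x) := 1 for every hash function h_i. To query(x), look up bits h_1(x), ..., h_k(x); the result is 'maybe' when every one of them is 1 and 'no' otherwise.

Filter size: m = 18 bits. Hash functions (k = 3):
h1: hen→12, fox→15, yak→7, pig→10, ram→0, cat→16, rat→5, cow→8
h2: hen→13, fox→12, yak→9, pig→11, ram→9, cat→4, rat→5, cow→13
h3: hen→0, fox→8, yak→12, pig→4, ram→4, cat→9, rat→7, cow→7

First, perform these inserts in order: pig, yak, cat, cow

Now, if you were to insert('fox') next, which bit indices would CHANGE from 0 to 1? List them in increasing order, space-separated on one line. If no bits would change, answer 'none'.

Answer: 15

Derivation:
Start: bits=000000000000000000
After insert 'pig': sets bits 4 10 11 -> bits=000010000011000000
After insert 'yak': sets bits 7 9 12 -> bits=000010010111100000
After insert 'cat': sets bits 4 9 16 -> bits=000010010111100010
After insert 'cow': sets bits 7 8 13 -> bits=000010011111110010
insert 'fox' would touch bits 8 12 15; currently bit8=1, bit12=1, bit15=0
Bits that are 0 among those (would change 0->1): 15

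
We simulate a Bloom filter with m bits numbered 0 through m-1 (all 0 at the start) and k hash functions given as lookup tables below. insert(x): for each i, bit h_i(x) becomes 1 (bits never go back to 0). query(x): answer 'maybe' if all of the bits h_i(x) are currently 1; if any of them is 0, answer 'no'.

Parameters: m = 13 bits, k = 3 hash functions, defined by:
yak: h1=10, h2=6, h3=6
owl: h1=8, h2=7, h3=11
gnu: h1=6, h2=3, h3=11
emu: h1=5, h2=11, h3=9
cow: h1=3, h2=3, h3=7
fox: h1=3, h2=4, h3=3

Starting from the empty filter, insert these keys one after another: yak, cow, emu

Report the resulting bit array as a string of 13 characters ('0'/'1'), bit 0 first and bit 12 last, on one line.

Start: bits=0000000000000
After insert 'yak': sets bits 6 10 -> bits=0000001000100
After insert 'cow': sets bits 3 7 -> bits=0001001100100
After insert 'emu': sets bits 5 9 11 -> bits=0001011101110

Answer: 0001011101110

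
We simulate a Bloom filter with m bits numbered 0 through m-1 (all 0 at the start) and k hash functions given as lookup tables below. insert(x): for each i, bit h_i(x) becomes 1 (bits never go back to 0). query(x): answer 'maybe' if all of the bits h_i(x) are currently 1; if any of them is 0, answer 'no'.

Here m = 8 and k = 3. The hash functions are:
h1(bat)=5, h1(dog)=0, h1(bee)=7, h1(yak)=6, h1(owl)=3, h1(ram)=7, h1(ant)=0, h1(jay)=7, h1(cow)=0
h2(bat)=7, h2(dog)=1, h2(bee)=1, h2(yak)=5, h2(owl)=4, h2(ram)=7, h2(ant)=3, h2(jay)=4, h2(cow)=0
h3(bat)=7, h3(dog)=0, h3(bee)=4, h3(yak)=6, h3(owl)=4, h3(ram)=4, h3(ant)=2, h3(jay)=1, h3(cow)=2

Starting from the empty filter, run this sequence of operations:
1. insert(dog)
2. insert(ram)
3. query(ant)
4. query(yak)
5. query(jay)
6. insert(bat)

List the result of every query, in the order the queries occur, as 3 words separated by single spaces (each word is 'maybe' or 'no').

Answer: no no maybe

Derivation:
Start: bits=00000000
Op 1: insert dog -> sets bits 0 1 -> bits=11000000
Op 2: insert ram -> sets bits 4 7 -> bits=11001001
Op 3: query ant -> checks bit0=1, bit2=0, bit3=0 (has a 0) -> no
Op 4: query yak -> checks bit5=0, bit6=0 (has a 0) -> no
Op 5: query jay -> checks bit1=1, bit4=1, bit7=1 (all 1) -> maybe
Op 6: insert bat -> sets bits 5 7 -> bits=11001101
Query results in order: no no maybe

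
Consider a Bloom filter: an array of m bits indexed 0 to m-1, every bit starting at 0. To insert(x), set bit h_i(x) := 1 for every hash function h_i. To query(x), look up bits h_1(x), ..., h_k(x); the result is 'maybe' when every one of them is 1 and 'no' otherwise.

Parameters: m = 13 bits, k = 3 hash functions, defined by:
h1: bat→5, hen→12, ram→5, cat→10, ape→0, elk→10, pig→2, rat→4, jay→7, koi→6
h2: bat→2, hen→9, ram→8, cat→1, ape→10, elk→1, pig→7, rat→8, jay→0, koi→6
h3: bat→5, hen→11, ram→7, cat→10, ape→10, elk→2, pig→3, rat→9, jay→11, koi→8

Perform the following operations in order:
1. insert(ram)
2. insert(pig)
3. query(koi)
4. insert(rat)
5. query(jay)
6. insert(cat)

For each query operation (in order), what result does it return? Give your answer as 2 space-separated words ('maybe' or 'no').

Start: bits=0000000000000
Op 1: insert ram -> sets bits 5 7 8 -> bits=0000010110000
Op 2: insert pig -> sets bits 2 3 7 -> bits=0011010110000
Op 3: query koi -> checks bit6=0, bit8=1 (has a 0) -> no
Op 4: insert rat -> sets bits 4 8 9 -> bits=0011110111000
Op 5: query jay -> checks bit0=0, bit7=1, bit11=0 (has a 0) -> no
Op 6: insert cat -> sets bits 1 10 -> bits=0111110111100
Query results in order: no no

Answer: no no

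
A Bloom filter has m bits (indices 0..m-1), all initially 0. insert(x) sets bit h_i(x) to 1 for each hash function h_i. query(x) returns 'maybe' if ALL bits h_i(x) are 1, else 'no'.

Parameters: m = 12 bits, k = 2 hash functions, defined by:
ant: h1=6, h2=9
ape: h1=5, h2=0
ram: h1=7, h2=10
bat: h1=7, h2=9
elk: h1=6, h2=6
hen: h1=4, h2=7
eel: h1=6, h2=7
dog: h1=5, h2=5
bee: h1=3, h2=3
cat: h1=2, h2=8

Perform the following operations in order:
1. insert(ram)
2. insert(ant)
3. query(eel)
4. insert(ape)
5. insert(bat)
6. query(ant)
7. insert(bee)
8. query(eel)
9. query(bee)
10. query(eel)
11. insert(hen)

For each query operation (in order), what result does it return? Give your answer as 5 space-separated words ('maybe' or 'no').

Start: bits=000000000000
Op 1: insert ram -> sets bits 7 10 -> bits=000000010010
Op 2: insert ant -> sets bits 6 9 -> bits=000000110110
Op 3: query eel -> checks bit6=1, bit7=1 (all 1) -> maybe
Op 4: insert ape -> sets bits 0 5 -> bits=100001110110
Op 5: insert bat -> sets bits 7 9 -> bits=100001110110
Op 6: query ant -> checks bit6=1, bit9=1 (all 1) -> maybe
Op 7: insert bee -> sets bits 3 -> bits=100101110110
Op 8: query eel -> checks bit6=1, bit7=1 (all 1) -> maybe
Op 9: query bee -> checks bit3=1 (all 1) -> maybe
Op 10: query eel -> checks bit6=1, bit7=1 (all 1) -> maybe
Op 11: insert hen -> sets bits 4 7 -> bits=100111110110
Query results in order: maybe maybe maybe maybe maybe

Answer: maybe maybe maybe maybe maybe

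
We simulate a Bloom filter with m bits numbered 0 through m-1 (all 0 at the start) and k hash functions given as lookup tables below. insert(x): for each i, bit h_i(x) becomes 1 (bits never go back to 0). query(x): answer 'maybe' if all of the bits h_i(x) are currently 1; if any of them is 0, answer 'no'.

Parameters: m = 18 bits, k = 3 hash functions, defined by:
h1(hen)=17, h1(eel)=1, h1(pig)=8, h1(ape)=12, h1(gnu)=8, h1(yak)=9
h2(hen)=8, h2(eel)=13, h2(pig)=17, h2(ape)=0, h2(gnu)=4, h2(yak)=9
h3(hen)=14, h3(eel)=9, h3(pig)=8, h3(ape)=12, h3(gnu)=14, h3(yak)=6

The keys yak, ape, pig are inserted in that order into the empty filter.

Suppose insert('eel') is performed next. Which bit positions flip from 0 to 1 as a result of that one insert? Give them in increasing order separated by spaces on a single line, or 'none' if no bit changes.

Start: bits=000000000000000000
After insert 'yak': sets bits 6 9 -> bits=000000100100000000
After insert 'ape': sets bits 0 12 -> bits=100000100100100000
After insert 'pig': sets bits 8 17 -> bits=100000101100100001
insert 'eel' would touch bits 1 9 13; currently bit1=0, bit9=1, bit13=0
Bits that are 0 among those (would change 0->1): 1 13

Answer: 1 13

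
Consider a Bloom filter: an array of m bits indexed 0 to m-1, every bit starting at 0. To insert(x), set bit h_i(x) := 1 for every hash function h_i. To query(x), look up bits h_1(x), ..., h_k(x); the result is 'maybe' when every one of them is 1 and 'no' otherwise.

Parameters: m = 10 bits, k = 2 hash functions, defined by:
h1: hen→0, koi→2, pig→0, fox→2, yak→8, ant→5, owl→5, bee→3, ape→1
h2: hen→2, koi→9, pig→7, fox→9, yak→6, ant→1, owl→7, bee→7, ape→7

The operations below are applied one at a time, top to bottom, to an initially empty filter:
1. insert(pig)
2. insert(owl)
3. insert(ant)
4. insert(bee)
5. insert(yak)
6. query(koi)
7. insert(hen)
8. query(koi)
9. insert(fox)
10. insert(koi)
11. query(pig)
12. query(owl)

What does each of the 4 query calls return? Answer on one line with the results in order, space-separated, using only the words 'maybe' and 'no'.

Answer: no no maybe maybe

Derivation:
Start: bits=0000000000
Op 1: insert pig -> sets bits 0 7 -> bits=1000000100
Op 2: insert owl -> sets bits 5 7 -> bits=1000010100
Op 3: insert ant -> sets bits 1 5 -> bits=1100010100
Op 4: insert bee -> sets bits 3 7 -> bits=1101010100
Op 5: insert yak -> sets bits 6 8 -> bits=1101011110
Op 6: query koi -> checks bit2=0, bit9=0 (has a 0) -> no
Op 7: insert hen -> sets bits 0 2 -> bits=1111011110
Op 8: query koi -> checks bit2=1, bit9=0 (has a 0) -> no
Op 9: insert fox -> sets bits 2 9 -> bits=1111011111
Op 10: insert koi -> sets bits 2 9 -> bits=1111011111
Op 11: query pig -> checks bit0=1, bit7=1 (all 1) -> maybe
Op 12: query owl -> checks bit5=1, bit7=1 (all 1) -> maybe
Query results in order: no no maybe maybe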